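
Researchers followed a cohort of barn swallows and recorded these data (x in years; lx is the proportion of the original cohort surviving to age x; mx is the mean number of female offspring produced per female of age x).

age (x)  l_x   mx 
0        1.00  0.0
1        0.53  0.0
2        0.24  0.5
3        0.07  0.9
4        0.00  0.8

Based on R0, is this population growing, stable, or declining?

declining

R0 = Σ lx·mx = 0 + 0 + 0.12 + 0.063 + 0 = 0.183
R0 < 1, so the population is declining.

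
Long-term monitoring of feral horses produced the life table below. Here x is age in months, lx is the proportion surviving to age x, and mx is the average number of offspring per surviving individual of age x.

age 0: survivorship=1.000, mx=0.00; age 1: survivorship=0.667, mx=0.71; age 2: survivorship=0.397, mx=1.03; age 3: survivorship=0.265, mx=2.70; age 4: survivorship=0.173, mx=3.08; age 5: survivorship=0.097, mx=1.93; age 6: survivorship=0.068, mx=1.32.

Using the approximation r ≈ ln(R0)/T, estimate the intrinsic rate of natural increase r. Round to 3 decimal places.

0.300

R0 = Σ lx·mx = 0 + 0.47357 + 0.40891 + 0.7155 + 0.53284 + 0.18721 + 0.08976 = 2.40779
Σ x·lx·mx = 7.04386; T = 7.04386/2.40779 = 2.92545…
r ≈ ln(R0)/T = ln(2.40779)/2.92545… = 0.30037… → 0.300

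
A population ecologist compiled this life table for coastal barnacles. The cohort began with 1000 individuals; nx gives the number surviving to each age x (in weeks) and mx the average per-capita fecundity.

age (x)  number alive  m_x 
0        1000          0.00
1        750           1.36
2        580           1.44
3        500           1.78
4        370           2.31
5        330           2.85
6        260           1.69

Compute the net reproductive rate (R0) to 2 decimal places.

4.98

lx = nx/n0 = nx/1000: 1, 0.75, 0.58, 0.5, 0.37, 0.33, 0.26
lx·mx by age: 0, 1.02, 0.8352, 0.89, 0.8547, 0.9405, 0.4394
R0 = Σ lx·mx = 4.9798 → 4.98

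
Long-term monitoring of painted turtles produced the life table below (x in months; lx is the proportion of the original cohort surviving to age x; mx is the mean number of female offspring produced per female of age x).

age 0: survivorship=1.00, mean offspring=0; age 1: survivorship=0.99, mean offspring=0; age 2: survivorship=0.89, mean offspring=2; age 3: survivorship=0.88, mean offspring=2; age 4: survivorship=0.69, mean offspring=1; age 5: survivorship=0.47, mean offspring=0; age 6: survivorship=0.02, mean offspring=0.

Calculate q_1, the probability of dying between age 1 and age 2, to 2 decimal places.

q_1 = (l_1 − l_2) / l_1 = (0.99 − 0.89) / 0.99
     = 0.1 / 0.99 = 0.10101… → 0.10

0.10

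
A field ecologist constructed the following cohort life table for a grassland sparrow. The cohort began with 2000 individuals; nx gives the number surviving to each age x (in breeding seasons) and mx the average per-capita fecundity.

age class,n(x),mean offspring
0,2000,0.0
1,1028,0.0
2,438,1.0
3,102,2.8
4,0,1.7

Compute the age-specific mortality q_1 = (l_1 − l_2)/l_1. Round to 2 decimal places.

lx = nx/n0 = nx/2000: 1, 0.514, 0.219, 0.051, 0
q_1 = (l_1 − l_2) / l_1 = (0.514 − 0.219) / 0.514
     = 0.295 / 0.514 = 0.57393… → 0.57

0.57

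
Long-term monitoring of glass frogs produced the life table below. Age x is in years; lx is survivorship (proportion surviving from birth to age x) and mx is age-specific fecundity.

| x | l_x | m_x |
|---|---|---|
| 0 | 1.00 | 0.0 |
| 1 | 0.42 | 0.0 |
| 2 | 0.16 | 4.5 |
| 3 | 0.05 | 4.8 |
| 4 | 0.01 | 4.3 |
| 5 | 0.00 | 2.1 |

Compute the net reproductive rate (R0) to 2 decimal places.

1.00

lx·mx by age: 0, 0, 0.72, 0.24, 0.043, 0
R0 = Σ lx·mx = 1.003 → 1.00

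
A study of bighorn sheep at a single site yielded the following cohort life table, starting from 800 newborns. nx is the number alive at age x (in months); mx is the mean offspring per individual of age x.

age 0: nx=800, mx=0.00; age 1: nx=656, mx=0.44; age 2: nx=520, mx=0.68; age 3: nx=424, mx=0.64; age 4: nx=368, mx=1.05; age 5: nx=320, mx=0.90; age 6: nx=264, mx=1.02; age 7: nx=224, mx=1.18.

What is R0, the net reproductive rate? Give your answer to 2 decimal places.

lx = nx/n0 = nx/800: 1, 0.82, 0.65, 0.53, 0.46, 0.4, 0.33, 0.28
lx·mx by age: 0, 0.3608, 0.442, 0.3392, 0.483, 0.36, 0.3366, 0.3304
R0 = Σ lx·mx = 2.652 → 2.65

2.65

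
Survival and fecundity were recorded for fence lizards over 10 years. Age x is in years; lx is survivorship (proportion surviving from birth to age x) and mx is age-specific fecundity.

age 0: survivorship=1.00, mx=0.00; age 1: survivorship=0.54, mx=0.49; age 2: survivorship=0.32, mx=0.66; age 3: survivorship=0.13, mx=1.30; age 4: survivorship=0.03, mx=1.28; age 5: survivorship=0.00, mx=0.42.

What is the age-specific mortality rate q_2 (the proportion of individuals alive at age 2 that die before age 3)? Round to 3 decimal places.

0.594

q_2 = (l_2 − l_3) / l_2 = (0.32 − 0.13) / 0.32
     = 0.19 / 0.32 = 0.59375 → 0.594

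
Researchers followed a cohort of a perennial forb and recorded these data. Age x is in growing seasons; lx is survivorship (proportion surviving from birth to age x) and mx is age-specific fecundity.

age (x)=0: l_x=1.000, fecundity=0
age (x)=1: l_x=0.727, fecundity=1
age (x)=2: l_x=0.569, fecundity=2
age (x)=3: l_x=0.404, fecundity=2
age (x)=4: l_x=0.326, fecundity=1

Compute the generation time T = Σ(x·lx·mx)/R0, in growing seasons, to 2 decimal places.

lx·mx: 0, 0.727, 1.138, 0.808, 0.326 → R0 = 2.999
x·lx·mx: 0, 0.727, 2.276, 2.424, 1.304 → Σ = 6.731
T = 6.731 / 2.999 = 2.244415… → 2.24

2.24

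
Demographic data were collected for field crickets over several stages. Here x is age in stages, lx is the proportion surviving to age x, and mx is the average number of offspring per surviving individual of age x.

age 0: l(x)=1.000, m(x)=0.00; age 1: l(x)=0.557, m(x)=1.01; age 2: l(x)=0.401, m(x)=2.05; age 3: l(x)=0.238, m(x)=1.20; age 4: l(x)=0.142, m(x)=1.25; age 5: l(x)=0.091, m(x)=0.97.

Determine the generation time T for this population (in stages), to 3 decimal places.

lx·mx: 0, 0.56257, 0.82205, 0.2856, 0.1775, 0.08827 → R0 = 1.93599
x·lx·mx: 0, 0.56257, 1.6441, 0.8568, 0.71, 0.44135 → Σ = 4.21482
T = 4.21482 / 1.93599 = 2.177088… → 2.177

2.177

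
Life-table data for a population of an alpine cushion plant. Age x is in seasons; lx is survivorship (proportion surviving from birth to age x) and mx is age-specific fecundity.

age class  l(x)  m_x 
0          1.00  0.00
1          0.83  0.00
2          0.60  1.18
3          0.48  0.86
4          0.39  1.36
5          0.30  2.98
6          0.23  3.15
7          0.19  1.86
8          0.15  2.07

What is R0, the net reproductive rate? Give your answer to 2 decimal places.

3.93

lx·mx by age: 0, 0, 0.708, 0.4128, 0.5304, 0.894, 0.7245, 0.3534, 0.3105
R0 = Σ lx·mx = 3.9336 → 3.93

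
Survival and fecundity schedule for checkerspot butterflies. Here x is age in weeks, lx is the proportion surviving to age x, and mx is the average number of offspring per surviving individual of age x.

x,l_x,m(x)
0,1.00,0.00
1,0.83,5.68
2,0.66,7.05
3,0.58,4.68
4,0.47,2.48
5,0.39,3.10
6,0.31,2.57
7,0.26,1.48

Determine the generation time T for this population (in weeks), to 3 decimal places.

2.580

lx·mx: 0, 4.7144, 4.653, 2.7144, 1.1656, 1.209, 0.7967, 0.3848 → R0 = 15.6379
x·lx·mx: 0, 4.7144, 9.306, 8.1432, 4.6624, 6.045, 4.7802, 2.6936 → Σ = 40.3448
T = 40.3448 / 15.6379 = 2.579937… → 2.580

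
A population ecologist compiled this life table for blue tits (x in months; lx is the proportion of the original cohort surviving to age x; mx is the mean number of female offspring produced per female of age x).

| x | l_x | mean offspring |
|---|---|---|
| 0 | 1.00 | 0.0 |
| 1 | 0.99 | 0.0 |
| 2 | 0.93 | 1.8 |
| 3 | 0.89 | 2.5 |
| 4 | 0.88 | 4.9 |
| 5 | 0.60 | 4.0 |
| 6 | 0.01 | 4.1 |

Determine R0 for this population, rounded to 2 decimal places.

lx·mx by age: 0, 0, 1.674, 2.225, 4.312, 2.4, 0.041
R0 = Σ lx·mx = 10.652 → 10.65

10.65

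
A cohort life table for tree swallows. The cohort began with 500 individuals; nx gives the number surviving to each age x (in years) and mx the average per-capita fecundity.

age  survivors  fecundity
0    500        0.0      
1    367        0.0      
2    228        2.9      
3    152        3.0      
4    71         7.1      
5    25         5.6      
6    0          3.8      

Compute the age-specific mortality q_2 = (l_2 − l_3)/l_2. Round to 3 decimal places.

lx = nx/n0 = nx/500: 1, 0.734, 0.456, 0.304, 0.142, 0.05, 0
q_2 = (l_2 − l_3) / l_2 = (0.456 − 0.304) / 0.456
     = 0.152 / 0.456 = 0.333333… → 0.333

0.333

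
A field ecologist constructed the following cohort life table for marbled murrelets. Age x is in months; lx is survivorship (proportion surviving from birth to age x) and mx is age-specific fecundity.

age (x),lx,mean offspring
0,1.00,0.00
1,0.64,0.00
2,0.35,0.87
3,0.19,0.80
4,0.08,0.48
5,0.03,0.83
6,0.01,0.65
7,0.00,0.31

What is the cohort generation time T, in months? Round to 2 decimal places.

2.63

lx·mx: 0, 0, 0.3045, 0.152, 0.0384, 0.0249, 0.0065, 0 → R0 = 0.5263
x·lx·mx: 0, 0, 0.609, 0.456, 0.1536, 0.1245, 0.039, 0 → Σ = 1.3821
T = 1.3821 / 0.5263 = 2.626069… → 2.63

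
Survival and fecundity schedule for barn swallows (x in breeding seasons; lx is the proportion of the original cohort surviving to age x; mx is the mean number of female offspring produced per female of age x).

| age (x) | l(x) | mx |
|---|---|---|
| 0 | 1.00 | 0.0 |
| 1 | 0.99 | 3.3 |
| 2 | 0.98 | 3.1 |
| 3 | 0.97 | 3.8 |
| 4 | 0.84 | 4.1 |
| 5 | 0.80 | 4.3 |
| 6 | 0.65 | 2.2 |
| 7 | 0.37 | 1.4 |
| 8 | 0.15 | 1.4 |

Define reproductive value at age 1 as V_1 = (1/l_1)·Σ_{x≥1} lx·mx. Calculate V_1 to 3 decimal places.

lx·mx for x ≥ 1: 3.267, 3.038, 3.686, 3.444, 3.44, 1.43, 0.518, 0.21 → sum = 19.033
V_1 = 19.033 / l_1 = 19.033 / 0.99 = 19.225253… → 19.225

19.225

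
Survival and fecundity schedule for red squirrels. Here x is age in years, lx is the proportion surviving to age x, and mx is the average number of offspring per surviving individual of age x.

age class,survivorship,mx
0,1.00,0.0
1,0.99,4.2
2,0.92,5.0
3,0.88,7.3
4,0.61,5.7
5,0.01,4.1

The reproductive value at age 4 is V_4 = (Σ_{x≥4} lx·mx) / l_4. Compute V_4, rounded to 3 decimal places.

lx·mx for x ≥ 4: 3.477, 0.041 → sum = 3.518
V_4 = 3.518 / l_4 = 3.518 / 0.61 = 5.767213… → 5.767

5.767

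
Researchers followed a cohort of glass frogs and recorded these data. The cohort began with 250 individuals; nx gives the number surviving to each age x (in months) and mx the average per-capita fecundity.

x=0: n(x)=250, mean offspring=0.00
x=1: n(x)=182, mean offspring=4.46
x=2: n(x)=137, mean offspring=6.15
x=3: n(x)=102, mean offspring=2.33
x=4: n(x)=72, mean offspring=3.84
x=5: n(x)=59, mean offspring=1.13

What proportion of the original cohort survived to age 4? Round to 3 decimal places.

l_4 = n_4/n_0 = 72/250 = 0.288 → 0.288

0.288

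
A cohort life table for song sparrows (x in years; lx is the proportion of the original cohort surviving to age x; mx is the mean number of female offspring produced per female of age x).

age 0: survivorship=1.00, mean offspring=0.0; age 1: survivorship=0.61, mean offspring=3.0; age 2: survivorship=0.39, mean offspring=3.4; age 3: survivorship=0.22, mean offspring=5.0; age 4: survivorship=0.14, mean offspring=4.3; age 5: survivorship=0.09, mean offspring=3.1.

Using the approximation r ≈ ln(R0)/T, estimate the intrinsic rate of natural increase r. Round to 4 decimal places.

0.7256

R0 = Σ lx·mx = 0 + 1.83 + 1.326 + 1.1 + 0.602 + 0.279 = 5.137
Σ x·lx·mx = 11.585; T = 11.585/5.137 = 2.25521…
r ≈ ln(R0)/T = ln(5.137)/2.25521… = 0.72564… → 0.7256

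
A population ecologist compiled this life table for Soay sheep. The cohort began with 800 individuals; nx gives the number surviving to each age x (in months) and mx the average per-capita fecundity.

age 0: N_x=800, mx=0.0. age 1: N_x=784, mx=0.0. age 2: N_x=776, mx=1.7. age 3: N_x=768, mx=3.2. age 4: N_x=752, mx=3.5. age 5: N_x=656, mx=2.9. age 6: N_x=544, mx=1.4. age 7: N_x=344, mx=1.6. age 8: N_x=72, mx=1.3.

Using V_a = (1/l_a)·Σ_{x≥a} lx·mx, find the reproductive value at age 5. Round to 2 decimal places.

5.04

lx = nx/n0 = nx/800: 1, 0.98, 0.97, 0.96, 0.94, 0.82, 0.68, 0.43, 0.09
lx·mx for x ≥ 5: 2.378, 0.952, 0.688, 0.117 → sum = 4.135
V_5 = 4.135 / l_5 = 4.135 / 0.82 = 5.042683… → 5.04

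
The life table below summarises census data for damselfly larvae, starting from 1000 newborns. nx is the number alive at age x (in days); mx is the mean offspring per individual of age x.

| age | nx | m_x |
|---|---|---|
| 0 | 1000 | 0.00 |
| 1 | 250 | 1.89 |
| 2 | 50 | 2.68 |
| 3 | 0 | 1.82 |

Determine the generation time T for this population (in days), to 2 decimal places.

1.22

lx = nx/n0 = nx/1000: 1, 0.25, 0.05, 0
lx·mx: 0, 0.4725, 0.134, 0 → R0 = 0.6065
x·lx·mx: 0, 0.4725, 0.268, 0 → Σ = 0.7405
T = 0.7405 / 0.6065 = 1.22094… → 1.22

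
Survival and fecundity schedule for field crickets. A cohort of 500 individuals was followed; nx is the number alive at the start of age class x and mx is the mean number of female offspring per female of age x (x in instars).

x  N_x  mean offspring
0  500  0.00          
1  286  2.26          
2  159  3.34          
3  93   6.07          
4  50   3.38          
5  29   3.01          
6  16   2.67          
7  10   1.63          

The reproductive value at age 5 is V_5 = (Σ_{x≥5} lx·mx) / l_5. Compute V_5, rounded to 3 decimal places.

5.045

lx = nx/n0 = nx/500: 1, 0.572, 0.318, 0.186, 0.1, 0.058, 0.032, 0.02
lx·mx for x ≥ 5: 0.17458, 0.08544, 0.0326 → sum = 0.29262
V_5 = 0.29262 / l_5 = 0.29262 / 0.058 = 5.045172… → 5.045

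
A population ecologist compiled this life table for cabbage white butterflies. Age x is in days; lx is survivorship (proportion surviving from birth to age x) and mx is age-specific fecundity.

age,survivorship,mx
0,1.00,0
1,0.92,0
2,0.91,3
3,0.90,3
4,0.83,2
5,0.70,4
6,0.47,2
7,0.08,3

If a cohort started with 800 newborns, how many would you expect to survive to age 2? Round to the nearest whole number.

Expected survivors = N0 · l_2 = 800 × 0.91 = 728 → 728

728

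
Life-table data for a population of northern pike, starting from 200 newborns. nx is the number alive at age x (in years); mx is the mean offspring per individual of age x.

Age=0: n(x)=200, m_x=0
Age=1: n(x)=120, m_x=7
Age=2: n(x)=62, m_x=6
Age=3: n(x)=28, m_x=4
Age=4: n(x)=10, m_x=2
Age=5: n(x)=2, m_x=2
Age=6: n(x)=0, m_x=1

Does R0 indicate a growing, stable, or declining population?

growing

lx = nx/n0 = nx/200: 1, 0.6, 0.31, 0.14, 0.05, 0.01, 0
R0 = Σ lx·mx = 0 + 4.2 + 1.86 + 0.56 + 0.1 + 0.02 + 0 = 6.74
R0 > 1, so the population is growing.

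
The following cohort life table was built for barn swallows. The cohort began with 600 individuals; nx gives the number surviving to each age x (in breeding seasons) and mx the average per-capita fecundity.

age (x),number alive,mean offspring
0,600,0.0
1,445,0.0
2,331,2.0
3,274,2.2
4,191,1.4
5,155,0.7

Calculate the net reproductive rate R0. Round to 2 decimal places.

2.73

lx = nx/n0 = nx/600: 1, 0.74167…, 0.55167…, 0.45667…, 0.31833…, 0.25833…
lx·mx by age: 0, 0, 1.103333…, 1.004667…, 0.445667…, 0.180833…
R0 = Σ lx·mx = 2.7345… → 2.73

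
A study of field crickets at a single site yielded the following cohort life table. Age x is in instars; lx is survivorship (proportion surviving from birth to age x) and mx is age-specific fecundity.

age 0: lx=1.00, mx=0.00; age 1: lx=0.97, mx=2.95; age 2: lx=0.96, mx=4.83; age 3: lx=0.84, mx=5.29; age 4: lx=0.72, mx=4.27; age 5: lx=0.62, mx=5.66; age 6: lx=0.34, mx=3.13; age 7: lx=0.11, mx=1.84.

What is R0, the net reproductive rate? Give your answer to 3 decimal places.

19.792

lx·mx by age: 0, 2.8615, 4.6368, 4.4436, 3.0744, 3.5092, 1.0642, 0.2024
R0 = Σ lx·mx = 19.7921 → 19.792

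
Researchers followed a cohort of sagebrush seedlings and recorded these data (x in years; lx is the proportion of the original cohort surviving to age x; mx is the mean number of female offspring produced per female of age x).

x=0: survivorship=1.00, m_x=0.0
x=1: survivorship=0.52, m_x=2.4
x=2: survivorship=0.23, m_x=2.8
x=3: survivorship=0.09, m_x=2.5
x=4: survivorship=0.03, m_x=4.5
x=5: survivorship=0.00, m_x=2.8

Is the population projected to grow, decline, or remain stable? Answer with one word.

R0 = Σ lx·mx = 0 + 1.248 + 0.644 + 0.225 + 0.135 + 0 = 2.252
R0 > 1, so the population is growing.

growing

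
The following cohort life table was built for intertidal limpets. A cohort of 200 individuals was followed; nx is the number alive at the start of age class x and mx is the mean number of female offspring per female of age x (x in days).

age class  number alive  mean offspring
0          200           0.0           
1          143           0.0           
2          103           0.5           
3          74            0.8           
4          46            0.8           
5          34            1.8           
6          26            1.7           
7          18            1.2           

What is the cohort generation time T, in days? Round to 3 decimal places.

lx = nx/n0 = nx/200: 1, 0.715, 0.515, 0.37, 0.23, 0.17, 0.13, 0.09
lx·mx: 0, 0, 0.2575, 0.296, 0.184, 0.306, 0.221, 0.108 → R0 = 1.3725
x·lx·mx: 0, 0, 0.515, 0.888, 0.736, 1.53, 1.326, 0.756 → Σ = 5.751
T = 5.751 / 1.3725 = 4.190164… → 4.190

4.190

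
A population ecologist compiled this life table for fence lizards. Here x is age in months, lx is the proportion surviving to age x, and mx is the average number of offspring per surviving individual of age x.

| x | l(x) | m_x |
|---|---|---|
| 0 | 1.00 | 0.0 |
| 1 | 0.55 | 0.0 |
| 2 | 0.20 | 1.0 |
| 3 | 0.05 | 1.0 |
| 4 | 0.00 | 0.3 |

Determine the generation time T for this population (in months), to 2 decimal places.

2.20

lx·mx: 0, 0, 0.2, 0.05, 0 → R0 = 0.25
x·lx·mx: 0, 0, 0.4, 0.15, 0 → Σ = 0.55
T = 0.55 / 0.25 = 2.2 → 2.20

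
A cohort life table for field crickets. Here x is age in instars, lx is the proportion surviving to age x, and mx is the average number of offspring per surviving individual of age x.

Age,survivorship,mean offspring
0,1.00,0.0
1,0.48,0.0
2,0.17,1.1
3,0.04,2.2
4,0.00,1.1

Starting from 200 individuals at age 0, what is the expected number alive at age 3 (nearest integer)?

8

Expected survivors = N0 · l_3 = 200 × 0.04 = 8 → 8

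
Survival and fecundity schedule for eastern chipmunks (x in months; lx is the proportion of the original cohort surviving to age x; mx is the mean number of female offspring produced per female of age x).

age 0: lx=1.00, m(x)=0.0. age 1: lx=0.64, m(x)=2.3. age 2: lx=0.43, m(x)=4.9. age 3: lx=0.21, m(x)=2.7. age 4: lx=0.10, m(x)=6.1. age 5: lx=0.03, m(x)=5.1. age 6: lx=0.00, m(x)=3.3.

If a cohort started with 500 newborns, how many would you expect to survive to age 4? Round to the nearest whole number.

50

Expected survivors = N0 · l_4 = 500 × 0.10 = 50 → 50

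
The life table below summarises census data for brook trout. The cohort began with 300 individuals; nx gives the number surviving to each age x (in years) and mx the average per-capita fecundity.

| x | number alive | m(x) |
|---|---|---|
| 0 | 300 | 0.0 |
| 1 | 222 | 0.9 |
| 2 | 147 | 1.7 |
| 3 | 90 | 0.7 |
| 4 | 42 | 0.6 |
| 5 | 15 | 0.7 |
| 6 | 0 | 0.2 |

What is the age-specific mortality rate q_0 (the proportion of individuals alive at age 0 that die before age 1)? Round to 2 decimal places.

0.26

lx = nx/n0 = nx/300: 1, 0.74, 0.49, 0.3, 0.14, 0.05, 0
q_0 = (l_0 − l_1) / l_0 = (1 − 0.74) / 1
     = 0.26 / 1 = 0.26 → 0.26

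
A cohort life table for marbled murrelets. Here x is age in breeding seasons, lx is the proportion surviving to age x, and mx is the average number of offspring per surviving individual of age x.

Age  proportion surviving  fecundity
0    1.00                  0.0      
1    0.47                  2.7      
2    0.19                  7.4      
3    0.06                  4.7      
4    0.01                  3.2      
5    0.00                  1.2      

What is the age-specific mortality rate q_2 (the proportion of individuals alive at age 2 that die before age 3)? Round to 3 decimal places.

q_2 = (l_2 − l_3) / l_2 = (0.19 − 0.06) / 0.19
     = 0.13 / 0.19 = 0.684211… → 0.684

0.684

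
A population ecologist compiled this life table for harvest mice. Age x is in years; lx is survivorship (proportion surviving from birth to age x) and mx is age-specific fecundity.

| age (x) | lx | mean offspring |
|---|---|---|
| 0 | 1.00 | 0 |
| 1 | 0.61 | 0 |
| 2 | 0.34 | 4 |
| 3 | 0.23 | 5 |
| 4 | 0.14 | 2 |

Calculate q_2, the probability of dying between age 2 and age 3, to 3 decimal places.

0.324

q_2 = (l_2 − l_3) / l_2 = (0.34 − 0.23) / 0.34
     = 0.11 / 0.34 = 0.323529… → 0.324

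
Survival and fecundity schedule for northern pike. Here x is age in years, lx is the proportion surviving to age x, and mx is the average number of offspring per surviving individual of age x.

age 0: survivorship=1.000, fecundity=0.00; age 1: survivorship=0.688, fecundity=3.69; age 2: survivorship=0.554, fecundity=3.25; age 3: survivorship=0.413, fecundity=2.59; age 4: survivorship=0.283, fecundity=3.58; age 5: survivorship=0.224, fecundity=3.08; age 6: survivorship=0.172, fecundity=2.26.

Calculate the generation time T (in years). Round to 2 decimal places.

2.56

lx·mx: 0, 2.53872, 1.8005, 1.06967, 1.01314, 0.68992, 0.38872 → R0 = 7.50067
x·lx·mx: 0, 2.53872, 3.601, 3.20901, 4.05256, 3.4496, 2.33232 → Σ = 19.18321
T = 19.18321 / 7.50067 = 2.557533… → 2.56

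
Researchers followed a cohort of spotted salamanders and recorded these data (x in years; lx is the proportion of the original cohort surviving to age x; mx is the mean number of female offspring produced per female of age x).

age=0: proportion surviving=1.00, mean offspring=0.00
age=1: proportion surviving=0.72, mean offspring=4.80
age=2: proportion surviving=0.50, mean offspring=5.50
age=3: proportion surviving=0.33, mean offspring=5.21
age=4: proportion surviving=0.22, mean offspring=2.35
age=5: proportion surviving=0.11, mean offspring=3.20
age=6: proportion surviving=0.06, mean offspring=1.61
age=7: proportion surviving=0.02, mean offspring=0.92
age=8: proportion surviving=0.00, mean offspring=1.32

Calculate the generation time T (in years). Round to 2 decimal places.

lx·mx: 0, 3.456, 2.75, 1.7193, 0.517, 0.352, 0.0966, 0.0184, 0 → R0 = 8.9093
x·lx·mx: 0, 3.456, 5.5, 5.1579, 2.068, 1.76, 0.5796, 0.1288, 0 → Σ = 18.6503
T = 18.6503 / 8.9093 = 2.093352… → 2.09

2.09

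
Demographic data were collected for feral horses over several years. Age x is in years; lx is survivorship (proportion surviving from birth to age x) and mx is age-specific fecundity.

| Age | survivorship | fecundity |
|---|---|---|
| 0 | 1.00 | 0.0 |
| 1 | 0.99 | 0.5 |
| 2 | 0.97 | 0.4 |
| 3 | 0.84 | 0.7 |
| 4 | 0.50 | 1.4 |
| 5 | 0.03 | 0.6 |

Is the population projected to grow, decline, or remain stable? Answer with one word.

R0 = Σ lx·mx = 0 + 0.495 + 0.388 + 0.588 + 0.7 + 0.018 = 2.189
R0 > 1, so the population is growing.

growing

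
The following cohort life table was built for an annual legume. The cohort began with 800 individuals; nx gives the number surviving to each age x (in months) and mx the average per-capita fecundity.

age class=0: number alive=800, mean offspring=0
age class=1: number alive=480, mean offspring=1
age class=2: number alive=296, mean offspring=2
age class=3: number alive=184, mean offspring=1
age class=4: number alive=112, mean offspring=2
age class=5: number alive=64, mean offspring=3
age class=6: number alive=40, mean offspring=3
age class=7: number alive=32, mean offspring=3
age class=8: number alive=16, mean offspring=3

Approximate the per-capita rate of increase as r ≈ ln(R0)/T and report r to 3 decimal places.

lx = nx/n0 = nx/800: 1, 0.6, 0.37, 0.23, 0.14, 0.08, 0.05, 0.04, 0.02
R0 = Σ lx·mx = 0 + 0.6 + 0.74 + 0.23 + 0.28 + 0.24 + 0.15 + 0.12 + 0.06 = 2.42
Σ x·lx·mx = 7.31; T = 7.31/2.42 = 3.02066…
r ≈ ln(R0)/T = ln(2.42)/3.02066… = 0.29257… → 0.293

0.293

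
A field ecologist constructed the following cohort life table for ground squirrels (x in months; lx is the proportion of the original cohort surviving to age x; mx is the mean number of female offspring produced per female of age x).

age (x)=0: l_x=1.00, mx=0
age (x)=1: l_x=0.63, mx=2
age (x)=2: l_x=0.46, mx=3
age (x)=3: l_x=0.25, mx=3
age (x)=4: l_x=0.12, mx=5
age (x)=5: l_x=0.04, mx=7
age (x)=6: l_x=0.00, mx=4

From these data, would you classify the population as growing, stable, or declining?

growing

R0 = Σ lx·mx = 0 + 1.26 + 1.38 + 0.75 + 0.6 + 0.28 + 0 = 4.27
R0 > 1, so the population is growing.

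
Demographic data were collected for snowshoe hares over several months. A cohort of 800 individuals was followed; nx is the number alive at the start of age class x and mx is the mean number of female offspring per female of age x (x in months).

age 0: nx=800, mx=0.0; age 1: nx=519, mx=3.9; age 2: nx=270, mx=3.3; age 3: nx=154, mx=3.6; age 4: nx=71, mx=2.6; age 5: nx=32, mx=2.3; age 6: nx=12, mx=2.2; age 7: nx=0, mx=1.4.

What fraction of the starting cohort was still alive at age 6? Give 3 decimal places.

0.015

l_6 = n_6/n_0 = 12/800 = 0.015 → 0.015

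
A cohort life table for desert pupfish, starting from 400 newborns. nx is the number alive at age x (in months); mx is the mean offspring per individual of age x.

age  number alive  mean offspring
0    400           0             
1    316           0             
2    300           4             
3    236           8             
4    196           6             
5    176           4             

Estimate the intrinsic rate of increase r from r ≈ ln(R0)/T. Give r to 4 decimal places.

0.7684

lx = nx/n0 = nx/400: 1, 0.79, 0.75, 0.59, 0.49, 0.44
R0 = Σ lx·mx = 0 + 0 + 3 + 4.72 + 2.94 + 1.76 = 12.42
Σ x·lx·mx = 40.72; T = 40.72/12.42 = 3.27858…
r ≈ ln(R0)/T = ln(12.42)/3.27858… = 0.768414… → 0.7684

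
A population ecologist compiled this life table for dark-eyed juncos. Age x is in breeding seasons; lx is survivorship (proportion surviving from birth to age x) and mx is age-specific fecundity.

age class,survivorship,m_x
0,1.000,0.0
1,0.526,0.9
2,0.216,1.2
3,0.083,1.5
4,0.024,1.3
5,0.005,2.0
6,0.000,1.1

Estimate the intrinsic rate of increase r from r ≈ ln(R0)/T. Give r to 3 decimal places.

-0.063

R0 = Σ lx·mx = 0 + 0.4734 + 0.2592 + 0.1245 + 0.0312 + 0.01 + 0 = 0.8983
Σ x·lx·mx = 1.5401; T = 1.5401/0.8983 = 1.71446…
r ≈ ln(R0)/T = ln(0.8983)/1.71446… = -0.06256… → -0.063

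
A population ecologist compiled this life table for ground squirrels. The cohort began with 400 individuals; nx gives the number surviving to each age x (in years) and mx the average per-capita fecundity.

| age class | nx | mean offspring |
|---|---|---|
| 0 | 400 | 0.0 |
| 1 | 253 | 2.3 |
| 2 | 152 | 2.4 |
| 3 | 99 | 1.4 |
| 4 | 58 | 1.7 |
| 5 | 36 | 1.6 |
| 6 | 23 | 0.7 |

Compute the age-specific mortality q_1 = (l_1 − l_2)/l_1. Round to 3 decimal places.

0.399

lx = nx/n0 = nx/400: 1, 0.6325, 0.38, 0.2475, 0.145, 0.09, 0.0575
q_1 = (l_1 − l_2) / l_1 = (0.6325 − 0.38) / 0.6325
     = 0.2525 / 0.6325 = 0.399209… → 0.399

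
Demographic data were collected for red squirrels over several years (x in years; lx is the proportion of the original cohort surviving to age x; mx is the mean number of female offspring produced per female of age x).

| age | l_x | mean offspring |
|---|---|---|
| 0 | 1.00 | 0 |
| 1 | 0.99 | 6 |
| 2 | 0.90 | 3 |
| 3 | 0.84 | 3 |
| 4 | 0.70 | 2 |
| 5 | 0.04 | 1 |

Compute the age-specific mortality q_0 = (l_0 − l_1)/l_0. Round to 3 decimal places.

q_0 = (l_0 − l_1) / l_0 = (1 − 0.99) / 1
     = 0.01 / 1 = 0.01 → 0.010

0.010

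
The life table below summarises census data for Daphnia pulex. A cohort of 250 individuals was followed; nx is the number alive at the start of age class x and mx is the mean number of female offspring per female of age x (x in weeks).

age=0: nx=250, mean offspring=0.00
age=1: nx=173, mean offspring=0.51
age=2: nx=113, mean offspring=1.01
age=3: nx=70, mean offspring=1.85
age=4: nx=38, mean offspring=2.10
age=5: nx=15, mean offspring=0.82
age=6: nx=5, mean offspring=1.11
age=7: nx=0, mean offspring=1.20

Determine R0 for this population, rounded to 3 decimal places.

lx = nx/n0 = nx/250: 1, 0.692, 0.452, 0.28, 0.152, 0.06, 0.02, 0
lx·mx by age: 0, 0.35292, 0.45652, 0.518, 0.3192, 0.0492, 0.0222, 0
R0 = Σ lx·mx = 1.71804 → 1.718

1.718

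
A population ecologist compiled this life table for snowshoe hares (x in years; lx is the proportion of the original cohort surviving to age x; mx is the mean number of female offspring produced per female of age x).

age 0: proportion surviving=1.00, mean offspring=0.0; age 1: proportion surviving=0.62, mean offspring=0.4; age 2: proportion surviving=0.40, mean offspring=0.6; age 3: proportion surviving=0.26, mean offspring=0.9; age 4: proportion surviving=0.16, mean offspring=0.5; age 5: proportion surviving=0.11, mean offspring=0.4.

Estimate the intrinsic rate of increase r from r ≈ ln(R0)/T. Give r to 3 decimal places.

-0.072

R0 = Σ lx·mx = 0 + 0.248 + 0.24 + 0.234 + 0.08 + 0.044 = 0.846
Σ x·lx·mx = 1.97; T = 1.97/0.846 = 2.32861…
r ≈ ln(R0)/T = ln(0.846)/2.32861… = -0.07182… → -0.072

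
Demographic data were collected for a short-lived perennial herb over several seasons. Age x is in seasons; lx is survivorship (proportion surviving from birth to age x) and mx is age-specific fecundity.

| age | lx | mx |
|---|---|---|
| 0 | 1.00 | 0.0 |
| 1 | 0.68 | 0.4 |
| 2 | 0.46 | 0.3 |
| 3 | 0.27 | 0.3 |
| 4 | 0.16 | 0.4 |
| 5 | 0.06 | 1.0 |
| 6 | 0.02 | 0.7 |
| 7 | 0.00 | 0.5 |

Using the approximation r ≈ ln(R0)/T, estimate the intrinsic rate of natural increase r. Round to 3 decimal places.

-0.204

R0 = Σ lx·mx = 0 + 0.272 + 0.138 + 0.081 + 0.064 + 0.06 + 0.014 + 0 = 0.629
Σ x·lx·mx = 1.431; T = 1.431/0.629 = 2.27504…
r ≈ ln(R0)/T = ln(0.629)/2.27504… = -0.20379… → -0.204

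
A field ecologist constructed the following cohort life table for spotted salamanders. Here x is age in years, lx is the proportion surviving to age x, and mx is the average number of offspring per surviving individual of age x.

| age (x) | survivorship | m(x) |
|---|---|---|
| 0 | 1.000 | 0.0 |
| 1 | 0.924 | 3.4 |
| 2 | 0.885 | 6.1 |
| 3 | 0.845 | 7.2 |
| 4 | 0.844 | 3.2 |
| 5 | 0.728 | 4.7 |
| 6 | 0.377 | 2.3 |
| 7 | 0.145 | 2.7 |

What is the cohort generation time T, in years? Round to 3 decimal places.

lx·mx: 0, 3.1416, 5.3985, 6.084, 2.7008, 3.4216, 0.8671, 0.3915 → R0 = 22.0051
x·lx·mx: 0, 3.1416, 10.797, 18.252, 10.8032, 17.108, 5.2026, 2.7405 → Σ = 68.0449
T = 68.0449 / 22.0051 = 3.092233… → 3.092

3.092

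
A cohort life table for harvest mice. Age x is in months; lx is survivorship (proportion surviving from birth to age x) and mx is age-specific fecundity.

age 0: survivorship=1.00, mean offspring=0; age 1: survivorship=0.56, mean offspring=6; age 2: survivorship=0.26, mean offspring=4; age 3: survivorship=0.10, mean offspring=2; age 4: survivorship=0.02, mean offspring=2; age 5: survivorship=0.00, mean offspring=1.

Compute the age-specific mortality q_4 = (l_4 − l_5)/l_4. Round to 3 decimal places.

1.000

q_4 = (l_4 − l_5) / l_4 = (0.02 − 0) / 0.02
     = 0.02 / 0.02 = 1 → 1.000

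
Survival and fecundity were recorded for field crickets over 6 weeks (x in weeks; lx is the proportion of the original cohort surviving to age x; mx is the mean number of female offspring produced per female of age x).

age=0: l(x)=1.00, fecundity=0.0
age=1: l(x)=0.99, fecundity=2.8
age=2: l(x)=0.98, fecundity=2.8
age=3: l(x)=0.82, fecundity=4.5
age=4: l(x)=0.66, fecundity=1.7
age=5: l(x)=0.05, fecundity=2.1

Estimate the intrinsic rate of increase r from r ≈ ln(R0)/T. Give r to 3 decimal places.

1.005

R0 = Σ lx·mx = 0 + 2.772 + 2.744 + 3.69 + 1.122 + 0.105 = 10.433
Σ x·lx·mx = 24.343; T = 24.343/10.433 = 2.33327…
r ≈ ln(R0)/T = ln(10.433)/2.33327… = 1.00502… → 1.005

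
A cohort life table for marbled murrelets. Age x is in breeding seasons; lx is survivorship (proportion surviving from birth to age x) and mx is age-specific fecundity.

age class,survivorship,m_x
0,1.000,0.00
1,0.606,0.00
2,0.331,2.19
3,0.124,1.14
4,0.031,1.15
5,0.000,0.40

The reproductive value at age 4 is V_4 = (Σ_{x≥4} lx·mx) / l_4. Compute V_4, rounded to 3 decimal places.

1.150

lx·mx for x ≥ 4: 0.03565, 0 → sum = 0.03565
V_4 = 0.03565 / l_4 = 0.03565 / 0.031 = 1.15 → 1.150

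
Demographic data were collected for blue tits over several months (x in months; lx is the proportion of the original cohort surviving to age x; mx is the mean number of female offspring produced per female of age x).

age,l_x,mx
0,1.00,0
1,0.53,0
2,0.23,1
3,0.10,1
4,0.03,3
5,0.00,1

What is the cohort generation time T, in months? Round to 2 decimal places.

lx·mx: 0, 0, 0.23, 0.1, 0.09, 0 → R0 = 0.42
x·lx·mx: 0, 0, 0.46, 0.3, 0.36, 0 → Σ = 1.12
T = 1.12 / 0.42 = 2.666667… → 2.67

2.67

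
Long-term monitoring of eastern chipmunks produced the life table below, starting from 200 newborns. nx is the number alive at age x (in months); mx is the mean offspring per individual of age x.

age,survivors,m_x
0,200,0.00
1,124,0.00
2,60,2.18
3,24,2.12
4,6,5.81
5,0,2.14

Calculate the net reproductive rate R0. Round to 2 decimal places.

1.08

lx = nx/n0 = nx/200: 1, 0.62, 0.3, 0.12, 0.03, 0
lx·mx by age: 0, 0, 0.654, 0.2544, 0.1743, 0
R0 = Σ lx·mx = 1.0827 → 1.08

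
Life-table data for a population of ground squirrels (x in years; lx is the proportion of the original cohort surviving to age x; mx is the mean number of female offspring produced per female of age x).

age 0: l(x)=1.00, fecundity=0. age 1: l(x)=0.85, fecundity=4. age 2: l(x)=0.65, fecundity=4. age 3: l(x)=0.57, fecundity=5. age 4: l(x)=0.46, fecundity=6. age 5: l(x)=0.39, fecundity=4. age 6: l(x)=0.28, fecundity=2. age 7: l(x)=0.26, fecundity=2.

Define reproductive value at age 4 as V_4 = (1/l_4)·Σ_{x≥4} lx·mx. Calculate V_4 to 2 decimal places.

11.74

lx·mx for x ≥ 4: 2.76, 1.56, 0.56, 0.52 → sum = 5.4
V_4 = 5.4 / l_4 = 5.4 / 0.46 = 11.73913… → 11.74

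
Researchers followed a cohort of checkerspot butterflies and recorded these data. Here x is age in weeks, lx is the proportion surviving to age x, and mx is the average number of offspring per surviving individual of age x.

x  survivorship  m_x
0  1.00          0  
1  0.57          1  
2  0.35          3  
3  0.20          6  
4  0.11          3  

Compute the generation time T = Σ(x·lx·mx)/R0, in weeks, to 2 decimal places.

2.41

lx·mx: 0, 0.57, 1.05, 1.2, 0.33 → R0 = 3.15
x·lx·mx: 0, 0.57, 2.1, 3.6, 1.32 → Σ = 7.59
T = 7.59 / 3.15 = 2.409524… → 2.41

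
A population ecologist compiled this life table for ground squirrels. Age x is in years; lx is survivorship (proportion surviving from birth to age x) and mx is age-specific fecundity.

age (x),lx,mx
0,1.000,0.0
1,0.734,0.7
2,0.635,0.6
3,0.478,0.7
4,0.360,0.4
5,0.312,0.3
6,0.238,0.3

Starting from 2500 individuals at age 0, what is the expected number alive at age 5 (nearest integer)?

Expected survivors = N0 · l_5 = 2500 × 0.312 = 780 → 780

780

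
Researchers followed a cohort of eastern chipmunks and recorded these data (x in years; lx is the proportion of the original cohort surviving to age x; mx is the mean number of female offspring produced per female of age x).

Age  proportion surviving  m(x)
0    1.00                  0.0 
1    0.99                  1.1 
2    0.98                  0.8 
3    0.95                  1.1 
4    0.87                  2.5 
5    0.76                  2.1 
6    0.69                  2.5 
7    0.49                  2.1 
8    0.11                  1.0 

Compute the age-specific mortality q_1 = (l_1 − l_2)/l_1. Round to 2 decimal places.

q_1 = (l_1 − l_2) / l_1 = (0.99 − 0.98) / 0.99
     = 0.01 / 0.99 = 0.010101… → 0.01

0.01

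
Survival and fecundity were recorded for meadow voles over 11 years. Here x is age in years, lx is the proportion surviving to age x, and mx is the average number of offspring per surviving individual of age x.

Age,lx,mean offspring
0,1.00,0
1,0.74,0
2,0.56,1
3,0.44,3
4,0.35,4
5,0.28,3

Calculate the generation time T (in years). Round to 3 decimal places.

lx·mx: 0, 0, 0.56, 1.32, 1.4, 0.84 → R0 = 4.12
x·lx·mx: 0, 0, 1.12, 3.96, 5.6, 4.2 → Σ = 14.88
T = 14.88 / 4.12 = 3.61165… → 3.612

3.612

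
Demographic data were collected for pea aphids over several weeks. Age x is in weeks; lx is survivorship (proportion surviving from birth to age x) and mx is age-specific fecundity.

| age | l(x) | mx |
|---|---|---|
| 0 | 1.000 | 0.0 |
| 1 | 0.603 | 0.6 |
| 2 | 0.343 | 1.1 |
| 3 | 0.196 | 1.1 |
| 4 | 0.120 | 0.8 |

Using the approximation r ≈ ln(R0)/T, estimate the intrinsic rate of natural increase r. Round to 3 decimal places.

0.024

R0 = Σ lx·mx = 0 + 0.3618 + 0.3773 + 0.2156 + 0.096 = 1.0507
Σ x·lx·mx = 2.1472; T = 2.1472/1.0507 = 2.04359…
r ≈ ln(R0)/T = ln(1.0507)/2.04359… = 0.0242… → 0.024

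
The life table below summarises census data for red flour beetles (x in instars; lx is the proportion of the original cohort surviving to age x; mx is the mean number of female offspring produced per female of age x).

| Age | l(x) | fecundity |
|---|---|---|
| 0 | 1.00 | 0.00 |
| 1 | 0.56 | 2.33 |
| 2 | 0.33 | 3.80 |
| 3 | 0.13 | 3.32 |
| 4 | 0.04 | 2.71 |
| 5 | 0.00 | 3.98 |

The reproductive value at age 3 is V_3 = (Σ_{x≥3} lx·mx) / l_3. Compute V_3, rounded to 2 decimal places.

lx·mx for x ≥ 3: 0.4316, 0.1084, 0 → sum = 0.54
V_3 = 0.54 / l_3 = 0.54 / 0.13 = 4.153846… → 4.15

4.15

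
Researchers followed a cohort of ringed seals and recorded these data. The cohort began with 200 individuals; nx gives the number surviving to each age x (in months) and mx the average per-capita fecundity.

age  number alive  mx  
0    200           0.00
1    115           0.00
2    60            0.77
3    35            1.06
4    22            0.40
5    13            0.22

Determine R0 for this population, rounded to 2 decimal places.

lx = nx/n0 = nx/200: 1, 0.575, 0.3, 0.175, 0.11, 0.065
lx·mx by age: 0, 0, 0.231, 0.1855, 0.044, 0.0143
R0 = Σ lx·mx = 0.4748 → 0.47

0.47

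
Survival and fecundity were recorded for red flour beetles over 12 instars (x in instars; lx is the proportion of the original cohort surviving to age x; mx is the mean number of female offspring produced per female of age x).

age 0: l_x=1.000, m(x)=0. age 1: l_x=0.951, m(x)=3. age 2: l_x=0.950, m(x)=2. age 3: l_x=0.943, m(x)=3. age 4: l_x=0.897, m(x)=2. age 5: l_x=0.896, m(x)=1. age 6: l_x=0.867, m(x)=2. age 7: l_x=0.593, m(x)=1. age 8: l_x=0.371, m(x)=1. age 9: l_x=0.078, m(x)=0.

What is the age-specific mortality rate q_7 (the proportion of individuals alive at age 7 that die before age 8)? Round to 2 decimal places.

q_7 = (l_7 − l_8) / l_7 = (0.593 − 0.371) / 0.593
     = 0.222 / 0.593 = 0.374368… → 0.37

0.37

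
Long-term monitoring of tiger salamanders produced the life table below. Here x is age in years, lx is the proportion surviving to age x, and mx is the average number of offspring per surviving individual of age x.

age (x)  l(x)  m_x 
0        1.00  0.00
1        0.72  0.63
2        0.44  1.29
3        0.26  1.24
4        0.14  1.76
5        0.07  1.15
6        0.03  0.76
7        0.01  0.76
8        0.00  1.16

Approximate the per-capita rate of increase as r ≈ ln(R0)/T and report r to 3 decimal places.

R0 = Σ lx·mx = 0 + 0.4536 + 0.5676 + 0.3224 + 0.2464 + 0.0805 + 0.0228 + 0.0076 + 0 = 1.7009
Σ x·lx·mx = 4.1341; T = 4.1341/1.7009 = 2.43054…
r ≈ ln(R0)/T = ln(1.7009)/2.43054… = 0.21854… → 0.219

0.219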